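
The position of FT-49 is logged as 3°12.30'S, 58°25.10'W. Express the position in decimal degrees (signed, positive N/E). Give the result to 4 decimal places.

-3.2050°, -58.4183°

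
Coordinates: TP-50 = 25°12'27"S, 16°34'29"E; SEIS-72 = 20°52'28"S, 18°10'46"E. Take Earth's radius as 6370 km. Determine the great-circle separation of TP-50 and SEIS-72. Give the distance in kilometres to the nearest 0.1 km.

508.9 km

TP-50: φ = -25.20750°, λ = +16.57472°
SEIS-72: φ = -20.87444°, λ = +18.17944°
Δφ = 4.3331°,  Δλ = 1.6047°
a = sin²(Δφ/2) + cos φ₁ cos φ₂ sin²(Δλ/2) = 0.001595
c = 2·arcsin(√a) = 0.079894 rad = 4.5776°
d = R·c = 6370 × 0.079894 = 508.9 km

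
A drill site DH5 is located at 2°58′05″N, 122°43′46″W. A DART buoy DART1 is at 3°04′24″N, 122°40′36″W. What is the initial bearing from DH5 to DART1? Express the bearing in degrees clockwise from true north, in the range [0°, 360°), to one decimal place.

26.6°

DH5: φ = +2.96806°, λ = -122.72944°
DART1: φ = +3.07333°, λ = -122.67667°
Δλ = 0.0528°
y = sin Δλ · cos φ₂ = 0.000920
x = cos φ₁ sin φ₂ − sin φ₁ cos φ₂ cos Δλ = 0.001837
θ = atan2(y, x) = 26.5922° → 26.5922° (mod 360°)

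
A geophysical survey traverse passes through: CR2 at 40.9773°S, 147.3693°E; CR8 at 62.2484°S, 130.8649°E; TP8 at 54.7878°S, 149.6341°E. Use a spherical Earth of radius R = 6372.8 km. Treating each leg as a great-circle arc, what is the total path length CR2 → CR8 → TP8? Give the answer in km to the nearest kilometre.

3970 km

CR2→CR8: c = 0.409324 rad, d = 2608.54 km
CR8→TP8: c = 0.213682 rad, d = 1361.75 km
Total = 2608.54 + 1361.75 = 3970.29 km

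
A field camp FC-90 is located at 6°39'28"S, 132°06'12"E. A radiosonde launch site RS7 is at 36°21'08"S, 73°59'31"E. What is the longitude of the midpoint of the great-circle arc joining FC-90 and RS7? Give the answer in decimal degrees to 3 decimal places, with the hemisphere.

106.369°E

FC-90: φ = -6.65778°, λ = +132.10333°
RS7: φ = -36.35222°, λ = +73.99194°
Bx = cos φ₂ cos Δλ = 0.425462,  By = cos φ₂ sin Δλ = -0.683836
φₘ = atan2(sin φ₁ + sin φ₂, √((cos φ₁ + Bx)² + By²)) = -24.22681°
λₘ = λ₁ + atan2(By, cos φ₁ + Bx) = 106.36880°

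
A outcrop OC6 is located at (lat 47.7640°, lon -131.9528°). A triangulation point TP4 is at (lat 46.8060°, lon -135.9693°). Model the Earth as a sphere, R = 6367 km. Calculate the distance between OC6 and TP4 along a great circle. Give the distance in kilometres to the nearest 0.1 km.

Δφ = -0.9580°,  Δλ = -4.0165°
a = sin²(Δφ/2) + cos φ₁ cos φ₂ sin²(Δλ/2) = 0.000635
c = 2·arcsin(√a) = 0.050400 rad = 2.8877°
d = R·c = 6367 × 0.050400 = 320.9 km

320.9 km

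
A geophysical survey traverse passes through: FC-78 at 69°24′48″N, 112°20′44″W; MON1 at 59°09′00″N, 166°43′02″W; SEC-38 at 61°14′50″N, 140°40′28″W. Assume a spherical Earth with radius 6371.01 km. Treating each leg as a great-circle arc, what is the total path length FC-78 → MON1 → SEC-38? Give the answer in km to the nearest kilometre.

4191 km

FC-78: φ = +69.41333°, λ = -112.34556°
MON1: φ = +59.15000°, λ = -166.71722°
SEC-38: φ = +61.24722°, λ = -140.67444°
FC-78→MON1: c = 0.430579 rad, d = 2743.22 km
MON1→SEC-38: c = 0.227271 rad, d = 1447.94 km
Total = 2743.22 + 1447.94 = 4191.16 km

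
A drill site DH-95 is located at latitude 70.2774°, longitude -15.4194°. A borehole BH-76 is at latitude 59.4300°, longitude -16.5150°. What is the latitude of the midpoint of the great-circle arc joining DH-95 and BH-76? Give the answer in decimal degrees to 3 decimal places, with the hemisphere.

64.855°N

Bx = cos φ₂ cos Δλ = 0.508498,  By = cos φ₂ sin Δλ = -0.009725
φₘ = atan2(sin φ₁ + sin φ₂, √((cos φ₁ + Bx)² + By²)) = 64.85467°
λₘ = λ₁ + atan2(By, cos φ₁ + Bx) = -16.07800°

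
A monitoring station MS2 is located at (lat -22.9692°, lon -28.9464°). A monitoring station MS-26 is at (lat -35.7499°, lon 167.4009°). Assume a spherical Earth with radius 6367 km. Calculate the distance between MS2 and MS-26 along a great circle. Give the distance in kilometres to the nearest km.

13255 km

Δφ = -12.7807°,  Δλ = -163.6527°
a = sin²(Δφ/2) + cos φ₁ cos φ₂ sin²(Δλ/2) = 0.744513
c = 2·arcsin(√a) = 2.081769 rad = 119.2766°
d = R·c = 6367 × 2.081769 = 13254.6 km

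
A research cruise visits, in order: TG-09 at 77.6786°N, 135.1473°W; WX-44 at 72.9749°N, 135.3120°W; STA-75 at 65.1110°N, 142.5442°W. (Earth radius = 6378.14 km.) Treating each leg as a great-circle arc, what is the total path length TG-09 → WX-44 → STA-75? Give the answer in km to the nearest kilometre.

1444 km

TG-09→WX-44: c = 0.082098 rad, d = 523.63 km
WX-44→STA-75: c = 0.144240 rad, d = 919.98 km
Total = 523.63 + 919.98 = 1443.61 km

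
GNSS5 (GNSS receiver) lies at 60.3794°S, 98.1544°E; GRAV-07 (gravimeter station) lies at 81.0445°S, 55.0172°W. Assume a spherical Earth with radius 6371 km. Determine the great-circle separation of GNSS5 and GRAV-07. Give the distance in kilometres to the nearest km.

Δφ = -20.6651°,  Δλ = -153.1716°
a = sin²(Δφ/2) + cos φ₁ cos φ₂ sin²(Δλ/2) = 0.104969
c = 2·arcsin(√a) = 0.659886 rad = 37.8087°
d = R·c = 6371 × 0.659886 = 4204.1 km

4204 km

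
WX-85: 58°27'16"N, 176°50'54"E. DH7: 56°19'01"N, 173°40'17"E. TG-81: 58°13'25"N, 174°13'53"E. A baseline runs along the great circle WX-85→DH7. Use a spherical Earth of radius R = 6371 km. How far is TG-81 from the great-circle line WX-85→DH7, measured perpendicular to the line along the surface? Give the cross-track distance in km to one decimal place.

WX-85: φ = +58.45444°, λ = +176.84833°
DH7: φ = +56.31694°, λ = +173.67139°
TG-81: φ = +58.22361°, λ = +174.23139°
δ₁₃ = central angle WX-85→TG-81 = 0.024309 rad  (haversine)
θ₁₃ = bearing WX-85→TG-81 = 261.576°,  θ₁₂ = bearing WX-85→DH7 = 220.045°
dₓₜ = R·arcsin(sin δ₁₃ · sin(θ₁₃ − θ₁₂)) = 6371·arcsin(0.02431·sin(41.531°)) = 102.678 km
|dₓₜ| = 102.678 km

102.7 km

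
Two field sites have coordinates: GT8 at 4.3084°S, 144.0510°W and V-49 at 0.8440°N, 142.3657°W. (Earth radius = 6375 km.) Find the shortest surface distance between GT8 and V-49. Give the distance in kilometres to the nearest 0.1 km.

603.1 km

Δφ = 5.1524°,  Δλ = 1.6853°
a = sin²(Δφ/2) + cos φ₁ cos φ₂ sin²(Δλ/2) = 0.002236
c = 2·arcsin(√a) = 0.094607 rad = 5.4206°
d = R·c = 6375 × 0.094607 = 603.1 km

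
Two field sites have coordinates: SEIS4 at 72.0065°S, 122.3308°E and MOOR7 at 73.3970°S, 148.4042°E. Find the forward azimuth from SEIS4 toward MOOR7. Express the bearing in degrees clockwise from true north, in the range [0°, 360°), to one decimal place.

Δλ = 26.0734°
y = sin Δλ · cos φ₂ = 0.125588
x = cos φ₁ sin φ₂ − sin φ₁ cos φ₂ cos Δλ = -0.051923
θ = atan2(y, x) = 112.4622° → 112.4622° (mod 360°)

112.5°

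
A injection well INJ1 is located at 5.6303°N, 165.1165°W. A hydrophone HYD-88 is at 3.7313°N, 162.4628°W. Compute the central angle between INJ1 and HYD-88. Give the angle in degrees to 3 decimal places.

3.256°

Δφ = -1.8990°,  Δλ = 2.6537°
a = sin²(Δφ/2) + cos φ₁ cos φ₂ sin²(Δλ/2) = 0.000807
c = 2·arcsin(√a) = 0.056826 rad = 3.2559°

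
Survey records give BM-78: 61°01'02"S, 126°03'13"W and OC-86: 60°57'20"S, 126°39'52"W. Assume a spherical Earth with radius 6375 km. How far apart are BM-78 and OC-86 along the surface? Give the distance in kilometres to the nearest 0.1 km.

BM-78: φ = -61.01722°, λ = -126.05361°
OC-86: φ = -60.95556°, λ = -126.66444°
Δφ = 0.0617°,  Δλ = -0.6108°
a = sin²(Δφ/2) + cos φ₁ cos φ₂ sin²(Δλ/2) = 0.000007
c = 2·arcsin(√a) = 0.005282 rad = 0.3026°
d = R·c = 6375 × 0.005282 = 33.7 km

33.7 km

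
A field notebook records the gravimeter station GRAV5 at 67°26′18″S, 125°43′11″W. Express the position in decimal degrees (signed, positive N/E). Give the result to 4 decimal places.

lat: 67.4383° S → -67.4383°
lon: 125.7197° W → -125.7197°

-67.4383°, -125.7197°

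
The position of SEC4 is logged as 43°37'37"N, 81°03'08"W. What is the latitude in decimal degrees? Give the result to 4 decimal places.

43° + 37′/60 + 37″/3600 = 43 + 0.61667 + 0.01028 = 43.6269°

43.6269°N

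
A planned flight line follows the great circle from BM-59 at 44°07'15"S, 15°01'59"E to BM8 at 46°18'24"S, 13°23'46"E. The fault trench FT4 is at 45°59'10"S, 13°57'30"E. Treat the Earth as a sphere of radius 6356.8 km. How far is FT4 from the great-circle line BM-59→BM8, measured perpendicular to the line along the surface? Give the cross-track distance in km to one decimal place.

21.3 km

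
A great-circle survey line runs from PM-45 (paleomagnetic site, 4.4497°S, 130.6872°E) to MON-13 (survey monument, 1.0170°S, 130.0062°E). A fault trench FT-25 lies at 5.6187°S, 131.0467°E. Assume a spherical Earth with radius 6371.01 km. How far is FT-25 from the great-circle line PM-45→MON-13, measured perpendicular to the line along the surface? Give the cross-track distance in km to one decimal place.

δ₁₃ = central angle PM-45→FT-25 = 0.021339 rad  (haversine)
θ₁₃ = bearing PM-45→FT-25 = 162.983°,  θ₁₂ = bearing PM-45→MON-13 = 348.773°
dₓₜ = R·arcsin(sin δ₁₃ · sin(θ₁₃ − θ₁₂)) = 6371.01·arcsin(0.02134·sin(-185.790°)) = 13.714 km
|dₓₜ| = 13.714 km

13.7 km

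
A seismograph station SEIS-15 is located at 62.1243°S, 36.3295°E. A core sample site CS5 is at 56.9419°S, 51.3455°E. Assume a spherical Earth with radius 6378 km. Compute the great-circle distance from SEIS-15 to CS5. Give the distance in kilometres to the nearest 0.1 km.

Δφ = 5.1824°,  Δλ = 15.0160°
a = sin²(Δφ/2) + cos φ₁ cos φ₂ sin²(Δλ/2) = 0.006398
c = 2·arcsin(√a) = 0.160151 rad = 9.1760°
d = R·c = 6378 × 0.160151 = 1021.4 km

1021.4 km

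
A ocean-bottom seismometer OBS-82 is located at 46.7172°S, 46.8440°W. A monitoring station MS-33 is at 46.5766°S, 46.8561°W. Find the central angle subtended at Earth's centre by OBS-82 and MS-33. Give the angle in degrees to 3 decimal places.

Δφ = 0.1406°,  Δλ = -0.0121°
a = sin²(Δφ/2) + cos φ₁ cos φ₂ sin²(Δλ/2) = 0.000002
c = 2·arcsin(√a) = 0.002458 rad = 0.1408°

0.141°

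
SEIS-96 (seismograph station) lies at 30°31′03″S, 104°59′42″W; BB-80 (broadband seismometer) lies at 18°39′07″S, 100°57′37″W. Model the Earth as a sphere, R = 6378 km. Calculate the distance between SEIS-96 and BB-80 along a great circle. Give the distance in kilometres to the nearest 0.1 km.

1382.2 km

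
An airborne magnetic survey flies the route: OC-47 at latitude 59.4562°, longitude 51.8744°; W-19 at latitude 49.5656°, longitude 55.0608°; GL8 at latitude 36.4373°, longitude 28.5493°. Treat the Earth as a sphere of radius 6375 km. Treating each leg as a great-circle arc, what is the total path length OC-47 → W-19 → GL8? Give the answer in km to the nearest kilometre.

3703 km

OC-47→W-19: c = 0.175565 rad, d = 1119.23 km
W-19→GL8: c = 0.405271 rad, d = 2583.60 km
Total = 1119.23 + 2583.60 = 3702.83 km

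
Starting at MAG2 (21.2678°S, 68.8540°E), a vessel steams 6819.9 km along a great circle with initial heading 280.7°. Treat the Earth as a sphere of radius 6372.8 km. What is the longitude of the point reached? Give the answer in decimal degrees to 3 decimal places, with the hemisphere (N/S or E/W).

δ = d/R = 6819.9/6372.8 = 1.070158 rad
φ₂ = arcsin(sin φ₁ cos δ + cos φ₁ sin δ cos θ)
   = arcsin(-0.36273·0.47999 + 0.93190·0.87728·0.18567) = -1.27873°
λ₂ = λ₁ + atan2(sin θ sin δ cos φ₁, cos δ − sin φ₁ sin φ₂) = 9.28526°

9.285°E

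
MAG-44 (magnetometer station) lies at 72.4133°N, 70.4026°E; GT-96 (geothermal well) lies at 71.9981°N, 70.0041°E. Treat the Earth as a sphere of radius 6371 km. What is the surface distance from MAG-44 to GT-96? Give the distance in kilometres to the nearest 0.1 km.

Δφ = -0.4152°,  Δλ = -0.3985°
a = sin²(Δφ/2) + cos φ₁ cos φ₂ sin²(Δλ/2) = 0.000014
c = 2·arcsin(√a) = 0.007552 rad = 0.4327°
d = R·c = 6371 × 0.007552 = 48.1 km

48.1 km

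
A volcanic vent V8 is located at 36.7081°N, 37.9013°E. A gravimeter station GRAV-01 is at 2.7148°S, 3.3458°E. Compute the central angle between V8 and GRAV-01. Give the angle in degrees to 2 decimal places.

50.86°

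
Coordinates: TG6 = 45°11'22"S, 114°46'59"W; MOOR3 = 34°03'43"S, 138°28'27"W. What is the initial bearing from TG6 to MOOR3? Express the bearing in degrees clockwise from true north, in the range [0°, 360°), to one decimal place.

293.3°

TG6: φ = -45.18944°, λ = -114.78306°
MOOR3: φ = -34.06194°, λ = -138.47417°
Δλ = -23.6911°
y = sin Δλ · cos φ₂ = -0.332869
x = cos φ₁ sin φ₂ − sin φ₁ cos φ₂ cos Δλ = 0.143462
θ = atan2(y, x) = -66.6845° → 293.3155° (mod 360°)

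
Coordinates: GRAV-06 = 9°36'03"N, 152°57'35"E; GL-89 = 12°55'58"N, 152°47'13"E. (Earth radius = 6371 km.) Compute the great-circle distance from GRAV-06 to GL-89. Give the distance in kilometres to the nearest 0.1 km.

GRAV-06: φ = +9.60083°, λ = +152.95972°
GL-89: φ = +12.93278°, λ = +152.78694°
Δφ = 3.3319°,  Δλ = -0.1728°
a = sin²(Δφ/2) + cos φ₁ cos φ₂ sin²(Δλ/2) = 0.000847
c = 2·arcsin(√a) = 0.058229 rad = 3.3362°
d = R·c = 6371 × 0.058229 = 371.0 km

371.0 km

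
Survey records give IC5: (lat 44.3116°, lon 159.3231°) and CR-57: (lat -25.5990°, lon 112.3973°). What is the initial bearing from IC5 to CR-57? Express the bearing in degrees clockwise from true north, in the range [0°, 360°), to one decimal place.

Δλ = -46.9258°
y = sin Δλ · cos φ₂ = -0.658767
x = cos φ₁ sin φ₂ − sin φ₁ cos φ₂ cos Δλ = -0.739416
θ = atan2(y, x) = -138.3013° → 221.6987° (mod 360°)

221.7°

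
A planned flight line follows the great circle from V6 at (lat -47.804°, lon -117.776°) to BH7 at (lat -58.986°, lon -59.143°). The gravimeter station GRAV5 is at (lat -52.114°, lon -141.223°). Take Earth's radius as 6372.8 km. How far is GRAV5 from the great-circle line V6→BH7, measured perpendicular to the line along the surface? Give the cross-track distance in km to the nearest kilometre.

1575 km

δ₁₃ = central angle V6→GRAV5 = 0.272452 rad  (haversine)
θ₁₃ = bearing V6→GRAV5 = 245.236°,  θ₁₂ = bearing V6→BH7 = 130.591°
dₓₜ = R·arcsin(sin δ₁₃ · sin(θ₁₃ − θ₁₂)) = 6372.8·arcsin(0.26909·sin(114.645°)) = 1574.641 km
|dₓₜ| = 1574.641 km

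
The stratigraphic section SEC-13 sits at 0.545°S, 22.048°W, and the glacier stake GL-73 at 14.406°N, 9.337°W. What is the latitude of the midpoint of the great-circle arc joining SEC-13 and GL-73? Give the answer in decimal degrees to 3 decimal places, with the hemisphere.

Bx = cos φ₂ cos Δλ = 0.944820,  By = cos φ₂ sin Δλ = 0.213115
φₘ = atan2(sin φ₁ + sin φ₂, √((cos φ₁ + Bx)² + By²)) = 6.97293°
λₘ = λ₁ + atan2(By, cos φ₁ + Bx) = -15.79429°

6.973°N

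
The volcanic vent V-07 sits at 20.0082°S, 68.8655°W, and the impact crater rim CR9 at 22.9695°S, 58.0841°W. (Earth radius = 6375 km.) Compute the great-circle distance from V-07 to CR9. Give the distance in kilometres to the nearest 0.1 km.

1163.4 km

Δφ = -2.9613°,  Δλ = 10.7814°
a = sin²(Δφ/2) + cos φ₁ cos φ₂ sin²(Δλ/2) = 0.008303
c = 2·arcsin(√a) = 0.182499 rad = 10.4564°
d = R·c = 6375 × 0.182499 = 1163.4 km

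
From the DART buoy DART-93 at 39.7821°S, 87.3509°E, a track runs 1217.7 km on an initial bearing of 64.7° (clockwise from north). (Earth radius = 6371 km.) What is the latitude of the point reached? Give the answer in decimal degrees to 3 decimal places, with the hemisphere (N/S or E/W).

34.460°S

δ = d/R = 1217.7/6371 = 0.191132 rad
φ₂ = arcsin(sin φ₁ cos δ + cos φ₁ sin δ cos θ)
   = arcsin(-0.63987·0.98179 + 0.76848·0.18997·0.42736) = -34.45981°
λ₂ = λ₁ + atan2(sin θ sin δ cos φ₁, cos δ − sin φ₁ sin φ₂) = 99.37368°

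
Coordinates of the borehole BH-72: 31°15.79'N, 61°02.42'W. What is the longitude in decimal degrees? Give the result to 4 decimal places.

61° + 2.42′/60 = 61 + 0.04033 = 61.0403°

61.0403°W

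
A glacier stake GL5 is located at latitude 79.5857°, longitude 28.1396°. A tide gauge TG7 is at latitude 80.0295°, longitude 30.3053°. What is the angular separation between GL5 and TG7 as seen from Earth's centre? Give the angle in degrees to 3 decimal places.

0.586°

Δφ = 0.4438°,  Δλ = 2.1657°
a = sin²(Δφ/2) + cos φ₁ cos φ₂ sin²(Δλ/2) = 0.000026
c = 2·arcsin(√a) = 0.010233 rad = 0.5863°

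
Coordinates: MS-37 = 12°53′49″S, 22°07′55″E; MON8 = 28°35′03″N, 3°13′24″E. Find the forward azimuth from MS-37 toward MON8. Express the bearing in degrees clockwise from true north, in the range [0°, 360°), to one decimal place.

MS-37: φ = -12.89694°, λ = +22.13194°
MON8: φ = +28.58417°, λ = +3.22333°
Δλ = -18.9086°
y = sin Δλ · cos φ₂ = -0.284562
x = cos φ₁ sin φ₂ − sin φ₁ cos φ₂ cos Δλ = 0.651797
θ = atan2(y, x) = -23.5851° → 336.4149° (mod 360°)

336.4°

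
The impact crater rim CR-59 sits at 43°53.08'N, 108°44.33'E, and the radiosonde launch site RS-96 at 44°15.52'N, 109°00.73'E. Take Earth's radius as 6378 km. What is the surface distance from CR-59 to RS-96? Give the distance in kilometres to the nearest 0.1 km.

47.0 km

CR-59: φ = +43.88467°, λ = +108.73883°
RS-96: φ = +44.25867°, λ = +109.01217°
Δφ = 0.3740°,  Δλ = 0.2733°
a = sin²(Δφ/2) + cos φ₁ cos φ₂ sin²(Δλ/2) = 0.000014
c = 2·arcsin(√a) = 0.007373 rad = 0.4224°
d = R·c = 6378 × 0.007373 = 47.0 km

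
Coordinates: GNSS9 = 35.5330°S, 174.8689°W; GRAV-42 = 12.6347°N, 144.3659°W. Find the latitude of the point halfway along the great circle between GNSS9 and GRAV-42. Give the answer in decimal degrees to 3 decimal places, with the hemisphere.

11.852°S

Bx = cos φ₂ cos Δλ = 0.840738,  By = cos φ₂ sin Δλ = 0.495292
φₘ = atan2(sin φ₁ + sin φ₂, √((cos φ₁ + Bx)² + By²)) = -11.85197°
λₘ = λ₁ + atan2(By, cos φ₁ + Bx) = -158.20346°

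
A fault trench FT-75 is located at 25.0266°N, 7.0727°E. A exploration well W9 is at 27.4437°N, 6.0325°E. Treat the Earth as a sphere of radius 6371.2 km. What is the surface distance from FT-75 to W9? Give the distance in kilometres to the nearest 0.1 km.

288.1 km

Δφ = 2.4171°,  Δλ = -1.0402°
a = sin²(Δφ/2) + cos φ₁ cos φ₂ sin²(Δλ/2) = 0.000511
c = 2·arcsin(√a) = 0.045220 rad = 2.5909°
d = R·c = 6371.2 × 0.045220 = 288.1 km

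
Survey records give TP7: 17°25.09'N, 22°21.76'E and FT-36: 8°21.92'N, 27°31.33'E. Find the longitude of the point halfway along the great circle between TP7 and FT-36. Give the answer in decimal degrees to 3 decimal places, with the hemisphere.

24.989°E

TP7: φ = +17.41817°, λ = +22.36267°
FT-36: φ = +8.36533°, λ = +27.52217°
Bx = cos φ₂ cos Δλ = 0.985352,  By = cos φ₂ sin Δλ = 0.088972
φₘ = atan2(sin φ₁ + sin φ₂, √((cos φ₁ + Bx)² + By²)) = 12.90439°
λₘ = λ₁ + atan2(By, cos φ₁ + Bx) = 24.98919°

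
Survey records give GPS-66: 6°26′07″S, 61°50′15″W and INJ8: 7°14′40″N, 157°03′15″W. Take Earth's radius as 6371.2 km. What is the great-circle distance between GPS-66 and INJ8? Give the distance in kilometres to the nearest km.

GPS-66: φ = -6.43528°, λ = -61.83750°
INJ8: φ = +7.24444°, λ = -157.05417°
Δφ = 13.6797°,  Δλ = -95.2167°
a = sin²(Δφ/2) + cos φ₁ cos φ₂ sin²(Δλ/2) = 0.551881
c = 2·arcsin(√a) = 1.674745 rad = 95.9558°
d = R·c = 6371.2 × 1.674745 = 10670.1 km

10670 km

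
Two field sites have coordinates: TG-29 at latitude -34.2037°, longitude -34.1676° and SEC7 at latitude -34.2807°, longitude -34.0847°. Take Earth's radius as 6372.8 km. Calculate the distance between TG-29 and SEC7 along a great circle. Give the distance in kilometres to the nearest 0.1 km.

Δφ = -0.0770°,  Δλ = 0.0829°
a = sin²(Δφ/2) + cos φ₁ cos φ₂ sin²(Δλ/2) = 0.000001
c = 2·arcsin(√a) = 0.001799 rad = 0.1031°
d = R·c = 6372.8 × 0.001799 = 11.5 km

11.5 km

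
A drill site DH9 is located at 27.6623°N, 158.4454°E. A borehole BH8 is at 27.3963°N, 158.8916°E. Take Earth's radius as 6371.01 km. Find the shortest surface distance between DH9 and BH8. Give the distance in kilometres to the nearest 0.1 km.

53.0 km

Δφ = -0.2660°,  Δλ = 0.4462°
a = sin²(Δφ/2) + cos φ₁ cos φ₂ sin²(Δλ/2) = 0.000017
c = 2·arcsin(√a) = 0.008321 rad = 0.4768°
d = R·c = 6371.01 × 0.008321 = 53.0 km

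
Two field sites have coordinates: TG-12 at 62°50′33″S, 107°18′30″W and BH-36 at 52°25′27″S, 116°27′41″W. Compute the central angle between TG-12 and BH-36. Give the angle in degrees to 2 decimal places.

TG-12: φ = -62.84250°, λ = -107.30833°
BH-36: φ = -52.42417°, λ = -116.46139°
Δφ = 10.4183°,  Δλ = -9.1531°
a = sin²(Δφ/2) + cos φ₁ cos φ₂ sin²(Δλ/2) = 0.010015
c = 2·arcsin(√a) = 0.200488 rad = 11.4871°

11.49°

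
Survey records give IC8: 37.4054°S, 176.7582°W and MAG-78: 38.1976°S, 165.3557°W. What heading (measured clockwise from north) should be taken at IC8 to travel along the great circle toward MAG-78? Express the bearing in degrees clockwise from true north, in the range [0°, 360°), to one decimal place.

98.5°

Δλ = 11.4025°
y = sin Δλ · cos φ₂ = 0.155369
x = cos φ₁ sin φ₂ − sin φ₁ cos φ₂ cos Δλ = -0.023248
θ = atan2(y, x) = 98.5102° → 98.5102° (mod 360°)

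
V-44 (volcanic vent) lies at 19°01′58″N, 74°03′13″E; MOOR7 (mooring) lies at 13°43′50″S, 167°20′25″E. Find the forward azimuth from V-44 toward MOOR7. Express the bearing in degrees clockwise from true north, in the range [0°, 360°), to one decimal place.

V-44: φ = +19.03278°, λ = +74.05361°
MOOR7: φ = -13.73056°, λ = +167.34028°
Δλ = 93.2867°
y = sin Δλ · cos φ₂ = 0.969825
x = cos φ₁ sin φ₂ − sin φ₁ cos φ₂ cos Δλ = -0.206218
θ = atan2(y, x) = 102.0043° → 102.0043° (mod 360°)

102.0°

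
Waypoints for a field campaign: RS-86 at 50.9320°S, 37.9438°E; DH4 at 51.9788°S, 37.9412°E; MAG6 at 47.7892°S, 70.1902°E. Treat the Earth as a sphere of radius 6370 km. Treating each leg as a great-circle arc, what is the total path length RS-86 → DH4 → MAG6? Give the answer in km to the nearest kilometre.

RS-86→DH4: c = 0.018270 rad, d = 116.38 km
DH4→MAG6: c = 0.366776 rad, d = 2336.36 km
Total = 116.38 + 2336.36 = 2452.74 km

2453 km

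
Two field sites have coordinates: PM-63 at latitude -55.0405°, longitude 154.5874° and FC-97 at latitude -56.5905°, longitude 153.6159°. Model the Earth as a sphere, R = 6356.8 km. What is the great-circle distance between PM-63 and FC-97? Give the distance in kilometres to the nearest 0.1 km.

Δφ = -1.5500°,  Δλ = -0.9715°
a = sin²(Δφ/2) + cos φ₁ cos φ₂ sin²(Δλ/2) = 0.000206
c = 2·arcsin(√a) = 0.028680 rad = 1.6433°
d = R·c = 6356.8 × 0.028680 = 182.3 km

182.3 km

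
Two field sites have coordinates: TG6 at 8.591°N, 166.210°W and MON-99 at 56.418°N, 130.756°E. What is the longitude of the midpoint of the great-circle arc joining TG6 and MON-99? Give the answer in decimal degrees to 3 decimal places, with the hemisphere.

172.102°E

Bx = cos φ₂ cos Δλ = 0.250823,  By = cos φ₂ sin Δλ = -0.492991
φₘ = atan2(sin φ₁ + sin φ₂, √((cos φ₁ + Bx)² + By²)) = 36.37043°
λₘ = λ₁ + atan2(By, cos φ₁ + Bx) = 172.10224°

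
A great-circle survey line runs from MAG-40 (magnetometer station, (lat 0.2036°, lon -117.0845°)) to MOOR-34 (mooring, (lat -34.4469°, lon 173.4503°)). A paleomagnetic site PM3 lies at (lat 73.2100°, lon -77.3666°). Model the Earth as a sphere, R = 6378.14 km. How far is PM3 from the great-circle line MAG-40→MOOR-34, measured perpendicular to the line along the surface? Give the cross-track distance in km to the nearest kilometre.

4615 km

δ₁₃ = central angle MAG-40→PM3 = 1.343242 rad  (haversine)
θ₁₃ = bearing MAG-40→PM3 = 10.922°,  θ₁₂ = bearing MAG-40→MOOR-34 = 233.729°
dₓₜ = R·arcsin(sin δ₁₃ · sin(θ₁₃ − θ₁₂)) = 6378.14·arcsin(0.97422·sin(-222.807°)) = 4614.641 km
|dₓₜ| = 4614.641 km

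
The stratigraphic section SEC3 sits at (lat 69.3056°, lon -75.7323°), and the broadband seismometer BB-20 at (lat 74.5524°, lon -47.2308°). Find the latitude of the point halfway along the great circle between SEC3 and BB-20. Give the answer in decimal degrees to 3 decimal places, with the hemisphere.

Bx = cos φ₂ cos Δλ = 0.234076,  By = cos φ₂ sin Δλ = 0.127101
φₘ = atan2(sin φ₁ + sin φ₂, √((cos φ₁ + Bx)² + By²)) = 72.43999°
λₘ = λ₁ + atan2(By, cos φ₁ + Bx) = -63.52414°

72.440°N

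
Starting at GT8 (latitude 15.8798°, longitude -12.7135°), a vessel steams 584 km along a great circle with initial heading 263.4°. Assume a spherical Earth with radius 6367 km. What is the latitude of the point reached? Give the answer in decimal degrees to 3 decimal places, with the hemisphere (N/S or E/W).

δ = d/R = 584/6367 = 0.091723 rad
φ₂ = arcsin(sin φ₁ cos δ + cos φ₁ sin δ cos θ)
   = arcsin(0.27362·0.99580 + 0.96184·0.09159·-0.11494) = 15.20920°
λ₂ = λ₁ + atan2(sin θ sin δ cos φ₁, cos δ − sin φ₁ sin φ₂) = -18.12395°

15.209°N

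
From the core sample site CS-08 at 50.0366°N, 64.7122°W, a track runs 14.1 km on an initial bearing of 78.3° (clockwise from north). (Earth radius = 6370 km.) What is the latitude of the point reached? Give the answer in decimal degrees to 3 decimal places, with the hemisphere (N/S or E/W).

δ = d/R = 14.1/6370 = 0.002214 rad
φ₂ = arcsin(sin φ₁ cos δ + cos φ₁ sin δ cos θ)
   = arcsin(0.76645·1.00000 + 0.64230·0.00221·0.20279) = 50.06216°
λ₂ = λ₁ + atan2(sin θ sin δ cos φ₁, cos δ − sin φ₁ sin φ₂) = -64.51875°

50.062°N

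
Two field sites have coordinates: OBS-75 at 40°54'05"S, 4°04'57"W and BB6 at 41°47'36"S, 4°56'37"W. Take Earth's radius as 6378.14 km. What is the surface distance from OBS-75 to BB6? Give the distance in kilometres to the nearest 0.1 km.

122.6 km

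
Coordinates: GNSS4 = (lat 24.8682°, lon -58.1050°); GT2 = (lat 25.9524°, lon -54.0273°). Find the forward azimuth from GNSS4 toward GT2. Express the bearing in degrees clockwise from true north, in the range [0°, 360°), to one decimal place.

Δλ = 4.0777°
y = sin Δλ · cos φ₂ = 0.063938
x = cos φ₁ sin φ₂ − sin φ₁ cos φ₂ cos Δλ = 0.019879
θ = atan2(y, x) = 72.7291° → 72.7291° (mod 360°)

72.7°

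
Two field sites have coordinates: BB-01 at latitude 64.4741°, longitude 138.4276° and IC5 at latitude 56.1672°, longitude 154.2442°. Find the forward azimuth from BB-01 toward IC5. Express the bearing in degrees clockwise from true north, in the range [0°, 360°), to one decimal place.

Δλ = 15.8166°
y = sin Δλ · cos φ₂ = 0.151753
x = cos φ₁ sin φ₂ − sin φ₁ cos φ₂ cos Δλ = -0.125453
θ = atan2(y, x) = 129.5803° → 129.5803° (mod 360°)

129.6°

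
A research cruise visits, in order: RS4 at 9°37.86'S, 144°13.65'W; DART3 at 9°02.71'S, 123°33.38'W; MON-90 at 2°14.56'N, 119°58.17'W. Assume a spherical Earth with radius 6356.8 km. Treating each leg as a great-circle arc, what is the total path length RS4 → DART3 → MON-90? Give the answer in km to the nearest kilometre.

RS4: φ = -9.63100°, λ = -144.22750°
DART3: φ = -9.04517°, λ = -123.55633°
MON-90: φ = +2.24267°, λ = -119.96950°
RS4→DART3: c = 0.356093 rad, d = 2263.61 km
DART3→MON-90: c = 0.206653 rad, d = 1313.65 km
Total = 2263.61 + 1313.65 = 3577.26 km

3577 km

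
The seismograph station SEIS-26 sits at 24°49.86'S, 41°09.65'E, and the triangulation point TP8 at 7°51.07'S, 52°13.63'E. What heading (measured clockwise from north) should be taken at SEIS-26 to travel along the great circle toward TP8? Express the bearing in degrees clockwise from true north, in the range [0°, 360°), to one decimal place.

33.8°

SEIS-26: φ = -24.83100°, λ = +41.16083°
TP8: φ = -7.85117°, λ = +52.22717°
Δλ = 11.0663°
y = sin Δλ · cos φ₂ = 0.190146
x = cos φ₁ sin φ₂ − sin φ₁ cos φ₂ cos Δλ = 0.284300
θ = atan2(y, x) = 33.7755° → 33.7755° (mod 360°)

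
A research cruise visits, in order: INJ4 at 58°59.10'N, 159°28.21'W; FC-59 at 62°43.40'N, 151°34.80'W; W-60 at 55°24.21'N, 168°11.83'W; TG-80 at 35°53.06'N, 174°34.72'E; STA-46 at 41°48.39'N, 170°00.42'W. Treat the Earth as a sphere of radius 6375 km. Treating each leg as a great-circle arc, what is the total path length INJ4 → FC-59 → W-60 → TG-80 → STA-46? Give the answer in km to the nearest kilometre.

INJ4: φ = +58.98500°, λ = -159.47017°
FC-59: φ = +62.72333°, λ = -151.58000°
W-60: φ = +55.40350°, λ = -168.19717°
TG-80: φ = +35.88433°, λ = +174.57867°
STA-46: φ = +41.80650°, λ = -170.00700°
INJ4→FC-59: c = 0.093450 rad, d = 595.75 km
FC-59→W-60: c = 0.195333 rad, d = 1245.25 km
W-60→TG-80: c = 0.397842 rad, d = 2536.24 km
TG-80→STA-46: c = 0.233169 rad, d = 1486.45 km
Total = 595.75 + 1245.25 + 2536.24 + 1486.45 = 5863.68 km

5864 km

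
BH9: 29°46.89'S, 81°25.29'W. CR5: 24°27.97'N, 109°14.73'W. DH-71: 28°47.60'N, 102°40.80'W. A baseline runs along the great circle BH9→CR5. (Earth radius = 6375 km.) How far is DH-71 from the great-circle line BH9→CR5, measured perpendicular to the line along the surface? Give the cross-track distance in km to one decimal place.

BH9: φ = -29.78150°, λ = -81.42150°
CR5: φ = +24.46617°, λ = -109.24550°
DH-71: φ = +28.79333°, λ = -102.68000°
δ₁₃ = central angle BH9→DH-71 = 1.081927 rad  (haversine)
θ₁₃ = bearing BH9→DH-71 = 338.906°,  θ₁₂ = bearing BH9→CR5 = 330.771°
dₓₜ = R·arcsin(sin δ₁₃ · sin(θ₁₃ − θ₁₂)) = 6375·arcsin(0.88286·sin(8.134°)) = 798.435 km
|dₓₜ| = 798.435 km

798.4 km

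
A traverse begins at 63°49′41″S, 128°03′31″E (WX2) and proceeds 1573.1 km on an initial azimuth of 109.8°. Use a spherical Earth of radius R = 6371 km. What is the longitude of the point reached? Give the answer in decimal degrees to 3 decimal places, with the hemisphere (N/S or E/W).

161.113°E

WX2: φ = -63.82806°, λ = +128.05861°
δ = d/R = 1573.1/6371 = 0.246916 rad
φ₂ = arcsin(sin φ₁ cos δ + cos φ₁ sin δ cos θ)
   = arcsin(-0.89747·0.96967 + 0.44107·0.24441·-0.33874) = -65.06298°
λ₂ = λ₁ + atan2(sin θ sin δ cos φ₁, cos δ − sin φ₁ sin φ₂) = 161.11261°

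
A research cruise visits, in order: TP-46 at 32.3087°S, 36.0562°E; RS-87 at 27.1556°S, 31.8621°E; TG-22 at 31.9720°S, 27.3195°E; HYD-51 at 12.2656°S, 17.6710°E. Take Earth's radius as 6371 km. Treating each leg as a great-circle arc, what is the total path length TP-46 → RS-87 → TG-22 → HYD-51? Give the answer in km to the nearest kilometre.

3797 km

TP-46→RS-87: c = 0.110107 rad, d = 701.49 km
RS-87→TG-22: c = 0.108701 rad, d = 692.54 km
TG-22→HYD-51: c = 0.377180 rad, d = 2403.01 km
Total = 701.49 + 692.54 + 2403.01 = 3797.04 km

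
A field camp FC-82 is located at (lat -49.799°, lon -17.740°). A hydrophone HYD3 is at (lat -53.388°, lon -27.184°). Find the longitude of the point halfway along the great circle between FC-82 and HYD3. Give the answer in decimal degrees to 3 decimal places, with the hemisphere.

Bx = cos φ₂ cos Δλ = 0.588310,  By = cos φ₂ sin Δλ = -0.097858
φₘ = atan2(sin φ₁ + sin φ₂, √((cos φ₁ + Bx)² + By²)) = -51.68815°
λₘ = λ₁ + atan2(By, cos φ₁ + Bx) = -22.27497°

22.275°W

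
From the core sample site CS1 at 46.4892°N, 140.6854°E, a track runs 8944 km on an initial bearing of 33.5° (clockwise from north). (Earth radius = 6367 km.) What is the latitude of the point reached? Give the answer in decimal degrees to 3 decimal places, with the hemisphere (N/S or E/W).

δ = d/R = 8944/6367 = 1.404743 rad
φ₂ = arcsin(sin φ₁ cos δ + cos φ₁ sin δ cos θ)
   = arcsin(0.72524·0.16529 + 0.68849·0.98624·0.83389) = 43.32237°
λ₂ = λ₁ + atan2(sin θ sin δ cos φ₁, cos δ − sin φ₁ sin φ₂) = -87.75236°

43.322°N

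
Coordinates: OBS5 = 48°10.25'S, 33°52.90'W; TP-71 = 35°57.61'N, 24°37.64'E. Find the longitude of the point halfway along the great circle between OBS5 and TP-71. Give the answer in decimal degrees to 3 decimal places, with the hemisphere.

1.532°W

OBS5: φ = -48.17083°, λ = -33.88167°
TP-71: φ = +35.96017°, λ = +24.62733°
Bx = cos φ₂ cos Δλ = 0.422815,  By = cos φ₂ sin Δλ = 0.690215
φₘ = atan2(sin φ₁ + sin φ₂, √((cos φ₁ + Bx)² + By²)) = -6.97949°
λₘ = λ₁ + atan2(By, cos φ₁ + Bx) = -1.53218°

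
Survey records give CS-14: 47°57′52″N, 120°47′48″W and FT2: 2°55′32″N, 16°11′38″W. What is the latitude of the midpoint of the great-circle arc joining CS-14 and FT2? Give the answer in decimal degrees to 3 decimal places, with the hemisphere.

CS-14: φ = +47.96444°, λ = -120.79667°
FT2: φ = +2.92556°, λ = -16.19389°
Bx = cos φ₂ cos Δλ = -0.251788,  By = cos φ₂ sin Δλ = 0.966436
φₘ = atan2(sin φ₁ + sin φ₂, √((cos φ₁ + Bx)² + By²)) = 37.01267°
λₘ = λ₁ + atan2(By, cos φ₁ + Bx) = -54.17618°

37.013°N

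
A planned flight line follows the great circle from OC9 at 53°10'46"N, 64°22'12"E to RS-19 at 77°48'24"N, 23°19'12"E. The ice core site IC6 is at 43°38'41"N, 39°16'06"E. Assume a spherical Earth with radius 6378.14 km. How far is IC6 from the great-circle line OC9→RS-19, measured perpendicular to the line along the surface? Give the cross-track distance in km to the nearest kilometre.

2118 km

OC9: φ = +53.17944°, λ = +64.37000°
RS-19: φ = +77.80667°, λ = +23.32000°
IC6: φ = +43.64472°, λ = +39.26833°
δ₁₃ = central angle OC9→IC6 = 0.332507 rad  (haversine)
θ₁₃ = bearing OC9→IC6 = 250.131°,  θ₁₂ = bearing OC9→RS-19 = 343.161°
dₓₜ = R·arcsin(sin δ₁₃ · sin(θ₁₃ − θ₁₂)) = 6378.14·arcsin(0.32641·sin(-93.029°)) = -2117.699 km
|dₓₜ| = 2117.699 km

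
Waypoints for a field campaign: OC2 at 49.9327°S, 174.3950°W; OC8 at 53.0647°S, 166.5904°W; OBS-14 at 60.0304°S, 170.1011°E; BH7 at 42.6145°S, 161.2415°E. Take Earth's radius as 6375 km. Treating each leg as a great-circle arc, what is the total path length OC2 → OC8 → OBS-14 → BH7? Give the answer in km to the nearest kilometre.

4286 km

OC2→OC8: c = 0.100806 rad, d = 642.64 km
OC8→OBS-14: c = 0.253181 rad, d = 1614.03 km
OBS-14→BH7: c = 0.318293 rad, d = 2029.12 km
Total = 642.64 + 1614.03 + 2029.12 = 4285.78 km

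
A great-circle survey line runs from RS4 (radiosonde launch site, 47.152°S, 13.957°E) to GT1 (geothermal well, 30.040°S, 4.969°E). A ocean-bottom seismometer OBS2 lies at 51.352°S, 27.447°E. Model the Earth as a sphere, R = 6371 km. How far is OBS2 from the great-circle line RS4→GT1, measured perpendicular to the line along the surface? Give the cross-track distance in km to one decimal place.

δ₁₃ = central angle RS4→OBS2 = 0.169929 rad  (haversine)
θ₁₃ = bearing RS4→OBS2 = 120.516°,  θ₁₂ = bearing RS4→GT1 = 334.726°
dₓₜ = R·arcsin(sin δ₁₃ · sin(θ₁₃ − θ₁₂)) = 6371·arcsin(0.16911·sin(-214.211°)) = 606.677 km
|dₓₜ| = 606.677 km

606.7 km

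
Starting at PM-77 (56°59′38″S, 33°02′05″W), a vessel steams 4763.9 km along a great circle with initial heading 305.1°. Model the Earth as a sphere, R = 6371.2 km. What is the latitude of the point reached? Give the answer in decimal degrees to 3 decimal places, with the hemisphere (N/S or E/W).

23.698°S

PM-77: φ = -56.99389°, λ = -33.03472°
δ = d/R = 4763.9/6371.2 = 0.747724 rad
φ₂ = arcsin(sin φ₁ cos δ + cos φ₁ sin δ cos θ)
   = arcsin(-0.83861·0.73324 + 0.54473·0.67997·0.57501) = -23.69831°
λ₂ = λ₁ + atan2(sin θ sin δ cos φ₁, cos δ − sin φ₁ sin φ₂) = -70.44734°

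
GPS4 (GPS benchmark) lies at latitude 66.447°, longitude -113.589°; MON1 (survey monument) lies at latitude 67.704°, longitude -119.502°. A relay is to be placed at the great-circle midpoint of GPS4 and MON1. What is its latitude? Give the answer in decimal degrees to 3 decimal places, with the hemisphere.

Bx = cos φ₂ cos Δλ = 0.377373,  By = cos φ₂ sin Δλ = -0.039084
φₘ = atan2(sin φ₁ + sin φ₂, √((cos φ₁ + Bx)² + By²)) = 67.10285°
λₘ = λ₁ + atan2(By, cos φ₁ + Bx) = -116.46875°

67.103°N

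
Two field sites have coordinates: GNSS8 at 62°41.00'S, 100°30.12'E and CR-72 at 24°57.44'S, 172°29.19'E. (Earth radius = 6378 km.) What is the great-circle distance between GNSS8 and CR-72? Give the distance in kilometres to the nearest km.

6653 km

GNSS8: φ = -62.68333°, λ = +100.50200°
CR-72: φ = -24.95733°, λ = +172.48650°
Δφ = 37.7260°,  Δλ = 71.9845°
a = sin²(Δφ/2) + cos φ₁ cos φ₂ sin²(Δλ/2) = 0.248217
c = 2·arcsin(√a) = 1.043076 rad = 59.7638°
d = R·c = 6378 × 1.043076 = 6652.7 km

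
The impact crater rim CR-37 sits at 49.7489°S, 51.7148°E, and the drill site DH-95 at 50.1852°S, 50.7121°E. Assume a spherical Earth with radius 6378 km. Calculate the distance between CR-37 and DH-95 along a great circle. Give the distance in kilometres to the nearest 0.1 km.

86.7 km

Δφ = -0.4363°,  Δλ = -1.0027°
a = sin²(Δφ/2) + cos φ₁ cos φ₂ sin²(Δλ/2) = 0.000046
c = 2·arcsin(√a) = 0.013590 rad = 0.7787°
d = R·c = 6378 × 0.013590 = 86.7 km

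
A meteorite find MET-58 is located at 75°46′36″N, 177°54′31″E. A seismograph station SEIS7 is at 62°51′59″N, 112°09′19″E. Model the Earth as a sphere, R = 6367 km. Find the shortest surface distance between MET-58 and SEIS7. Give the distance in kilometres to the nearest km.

MET-58: φ = +75.77667°, λ = +177.90861°
SEIS7: φ = +62.86639°, λ = +112.15528°
Δφ = -12.9103°,  Δλ = -65.7533°
a = sin²(Δφ/2) + cos φ₁ cos φ₂ sin²(Δλ/2) = 0.045659
c = 2·arcsin(√a) = 0.430679 rad = 24.6761°
d = R·c = 6367 × 0.430679 = 2742.1 km

2742 km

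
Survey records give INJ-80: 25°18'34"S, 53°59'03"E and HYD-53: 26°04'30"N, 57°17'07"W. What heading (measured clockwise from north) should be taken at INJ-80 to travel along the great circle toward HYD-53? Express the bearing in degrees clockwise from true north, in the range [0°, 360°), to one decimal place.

287.1°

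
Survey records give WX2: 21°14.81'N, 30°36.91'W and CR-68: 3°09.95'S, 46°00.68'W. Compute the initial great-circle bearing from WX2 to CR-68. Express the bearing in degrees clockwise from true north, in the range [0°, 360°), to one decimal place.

213.5°

WX2: φ = +21.24683°, λ = -30.61517°
CR-68: φ = -3.16583°, λ = -46.01133°
Δλ = -15.3962°
y = sin Δλ · cos φ₂ = -0.265086
x = cos φ₁ sin φ₂ − sin φ₁ cos φ₂ cos Δλ = -0.400321
θ = atan2(y, x) = -146.4881° → 213.5119° (mod 360°)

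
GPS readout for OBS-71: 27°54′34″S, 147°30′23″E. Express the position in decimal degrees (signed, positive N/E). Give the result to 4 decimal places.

-27.9094°, +147.5064°

lat: 27.9094° S → -27.9094°
lon: 147.5064° E → +147.5064°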